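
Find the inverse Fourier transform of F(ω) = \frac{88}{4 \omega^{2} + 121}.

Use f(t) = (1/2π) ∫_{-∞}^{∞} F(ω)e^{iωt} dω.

f(t) = 2 e^{- \frac{11 \left|{t}\right|}{2}}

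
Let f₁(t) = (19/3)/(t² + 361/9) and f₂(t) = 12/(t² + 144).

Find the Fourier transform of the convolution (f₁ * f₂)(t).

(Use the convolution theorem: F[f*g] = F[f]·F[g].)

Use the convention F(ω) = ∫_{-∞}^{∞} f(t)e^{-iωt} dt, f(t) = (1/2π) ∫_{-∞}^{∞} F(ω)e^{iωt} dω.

F[f₁*f₂](ω) = \pi^{2} e^{- \frac{55 \left|{\omega}\right|}{3}}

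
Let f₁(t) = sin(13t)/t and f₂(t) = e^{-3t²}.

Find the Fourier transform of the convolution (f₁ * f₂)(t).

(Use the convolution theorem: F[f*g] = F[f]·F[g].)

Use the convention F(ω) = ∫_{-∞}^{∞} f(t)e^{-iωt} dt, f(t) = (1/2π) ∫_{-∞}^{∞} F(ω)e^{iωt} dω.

F[f₁*f₂](ω) = \begin{cases} \frac{\sqrt{3} \pi^{\frac{3}{2}} e^{- \frac{\omega^{2}}{12}}}{3} & \text{for}\: \omega > -13 \wedge \omega < 13 \\0 & \text{otherwise} \end{cases}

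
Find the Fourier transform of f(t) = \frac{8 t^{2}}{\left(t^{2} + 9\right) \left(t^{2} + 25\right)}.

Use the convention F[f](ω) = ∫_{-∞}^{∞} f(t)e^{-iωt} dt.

F(ω) = \frac{\pi \left(5 - 3 e^{2 \left|{\omega}\right|}\right) e^{- 5 \left|{\omega}\right|}}{2}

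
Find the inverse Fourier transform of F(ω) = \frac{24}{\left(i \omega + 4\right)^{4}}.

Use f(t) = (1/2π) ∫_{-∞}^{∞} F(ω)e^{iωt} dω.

f(t) = 4 t^{3} e^{- 4 t} u\left(t\right)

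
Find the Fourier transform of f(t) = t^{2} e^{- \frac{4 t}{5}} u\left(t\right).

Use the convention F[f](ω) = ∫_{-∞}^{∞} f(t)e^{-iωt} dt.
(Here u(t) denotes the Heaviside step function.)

F(ω) = \frac{250}{\left(5 i \omega + 4\right)^{3}}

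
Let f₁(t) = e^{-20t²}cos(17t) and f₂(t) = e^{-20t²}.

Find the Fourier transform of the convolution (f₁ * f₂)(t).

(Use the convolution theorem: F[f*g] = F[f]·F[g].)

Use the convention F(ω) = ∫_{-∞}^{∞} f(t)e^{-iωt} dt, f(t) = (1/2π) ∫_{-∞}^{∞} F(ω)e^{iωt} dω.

F[f₁*f₂](ω) = \frac{\pi \left(e^{\frac{17 \omega}{20}} + 1\right) e^{- \frac{\omega^{2}}{40} - \frac{17 \omega}{40} - \frac{289}{80}}}{40}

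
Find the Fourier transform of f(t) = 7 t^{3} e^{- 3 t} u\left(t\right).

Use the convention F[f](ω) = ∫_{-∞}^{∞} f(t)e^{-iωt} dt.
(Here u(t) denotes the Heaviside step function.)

F(ω) = \frac{42}{\left(i \omega + 3\right)^{4}}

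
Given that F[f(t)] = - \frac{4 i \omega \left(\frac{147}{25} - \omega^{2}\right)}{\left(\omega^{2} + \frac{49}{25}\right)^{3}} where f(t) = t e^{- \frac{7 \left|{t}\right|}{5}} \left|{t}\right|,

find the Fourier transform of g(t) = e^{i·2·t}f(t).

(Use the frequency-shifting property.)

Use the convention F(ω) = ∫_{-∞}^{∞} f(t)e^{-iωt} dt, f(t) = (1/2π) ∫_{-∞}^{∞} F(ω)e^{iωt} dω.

F[g](ω) = \frac{2500 i \left(\omega - 2\right) \left(25 \left(\omega - 2\right)^{2} - 147\right)}{\left(25 \left(\omega - 2\right)^{2} + 49\right)^{3}}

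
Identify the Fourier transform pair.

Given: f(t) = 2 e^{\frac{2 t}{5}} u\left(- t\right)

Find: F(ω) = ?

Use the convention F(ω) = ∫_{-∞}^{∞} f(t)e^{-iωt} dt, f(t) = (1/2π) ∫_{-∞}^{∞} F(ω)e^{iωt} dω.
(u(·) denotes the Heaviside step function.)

F(ω) = - \frac{10}{5 i \omega - 2}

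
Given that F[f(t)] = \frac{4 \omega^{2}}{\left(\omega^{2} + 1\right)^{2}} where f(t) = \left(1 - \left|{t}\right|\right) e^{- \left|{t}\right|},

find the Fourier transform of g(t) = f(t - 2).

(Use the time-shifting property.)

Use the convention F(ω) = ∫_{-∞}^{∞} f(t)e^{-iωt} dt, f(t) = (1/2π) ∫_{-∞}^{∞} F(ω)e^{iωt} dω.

F[g](ω) = \frac{4 \omega^{2} e^{- 2 i \omega}}{\left(\omega^{2} + 1\right)^{2}}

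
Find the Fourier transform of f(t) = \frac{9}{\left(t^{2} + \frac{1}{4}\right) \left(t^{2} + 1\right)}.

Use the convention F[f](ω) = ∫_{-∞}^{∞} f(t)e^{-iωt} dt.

F(ω) = - 12 \pi e^{- \left|{\omega}\right|} + 24 \pi e^{- \frac{\left|{\omega}\right|}{2}}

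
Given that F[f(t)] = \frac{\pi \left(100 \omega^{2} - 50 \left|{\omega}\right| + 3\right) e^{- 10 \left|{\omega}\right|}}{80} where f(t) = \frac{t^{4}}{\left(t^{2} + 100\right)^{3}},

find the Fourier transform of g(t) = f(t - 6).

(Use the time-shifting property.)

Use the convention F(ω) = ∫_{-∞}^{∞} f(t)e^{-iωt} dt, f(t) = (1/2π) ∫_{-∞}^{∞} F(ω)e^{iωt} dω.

F[g](ω) = \frac{\pi \left(100 \omega^{2} - 50 \left|{\omega}\right| + 3\right) e^{- 6 i \omega - 10 \left|{\omega}\right|}}{80}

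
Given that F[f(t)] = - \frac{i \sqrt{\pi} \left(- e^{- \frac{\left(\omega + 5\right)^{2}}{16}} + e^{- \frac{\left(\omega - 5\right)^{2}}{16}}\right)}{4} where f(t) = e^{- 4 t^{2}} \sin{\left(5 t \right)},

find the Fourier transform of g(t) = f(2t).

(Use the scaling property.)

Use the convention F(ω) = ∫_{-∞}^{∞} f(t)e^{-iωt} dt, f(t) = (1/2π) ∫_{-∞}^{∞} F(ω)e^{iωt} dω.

F[g](ω) = \frac{i \sqrt{\pi} \left(1 - e^{\frac{5 \omega}{8}}\right) e^{- \frac{\omega^{2}}{64} - \frac{5 \omega}{16} - \frac{25}{16}}}{8}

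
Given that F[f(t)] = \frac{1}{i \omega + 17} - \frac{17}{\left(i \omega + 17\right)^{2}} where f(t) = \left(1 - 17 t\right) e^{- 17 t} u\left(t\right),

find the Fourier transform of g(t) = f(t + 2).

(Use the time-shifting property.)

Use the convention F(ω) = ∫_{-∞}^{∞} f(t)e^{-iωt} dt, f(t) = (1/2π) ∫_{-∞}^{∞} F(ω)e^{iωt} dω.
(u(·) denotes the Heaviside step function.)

F[g](ω) = \frac{i \omega e^{2 i \omega}}{- \omega^{2} + 34 i \omega + 289}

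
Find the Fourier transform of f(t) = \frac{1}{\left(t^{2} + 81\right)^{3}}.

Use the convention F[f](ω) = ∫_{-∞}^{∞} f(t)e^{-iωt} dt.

F(ω) = \frac{\pi \left(27 \omega^{2} + 9 \left|{\omega}\right| + 1\right) e^{- 9 \left|{\omega}\right|}}{157464}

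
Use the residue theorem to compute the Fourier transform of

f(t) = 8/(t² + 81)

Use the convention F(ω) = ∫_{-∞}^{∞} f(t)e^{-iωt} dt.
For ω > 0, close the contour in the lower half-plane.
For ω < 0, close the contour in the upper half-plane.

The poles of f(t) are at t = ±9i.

Let g(z) = f(z)e^{-iωz}; for large |z| the factor e^{-iωz} decays in the lower half-plane when ω > 0 and in the upper half-plane when ω < 0.

Case ω > 0 (lower half-plane, clockwise contour ⇒ F(ω) = -2πi·ΣRes):
  Res_{z = - 9 i} g(z) = \frac{4 i e^{- 9 \omega}}{9}
  F(ω) = -2πi·ΣRes = \frac{8 \pi e^{- 9 \omega}}{9}

Case ω < 0 (upper half-plane, counterclockwise contour ⇒ F(ω) = +2πi·ΣRes):
  Res_{z = 9 i} g(z) = - \frac{4 i e^{9 \omega}}{9}
  F(ω) = 2πi·ΣRes = \frac{8 \pi e^{9 \omega}}{9}

Both cases combine into a single formula in |ω|:

F(ω) = \frac{8 \pi e^{- 9 \left|{\omega}\right|}}{9}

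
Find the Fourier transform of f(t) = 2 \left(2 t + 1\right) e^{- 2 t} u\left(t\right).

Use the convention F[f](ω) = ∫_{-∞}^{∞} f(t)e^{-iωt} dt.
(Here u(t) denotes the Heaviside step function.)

F(ω) = \frac{2 \left(- i \omega - 4\right)}{\omega^{2} - 4 i \omega - 4}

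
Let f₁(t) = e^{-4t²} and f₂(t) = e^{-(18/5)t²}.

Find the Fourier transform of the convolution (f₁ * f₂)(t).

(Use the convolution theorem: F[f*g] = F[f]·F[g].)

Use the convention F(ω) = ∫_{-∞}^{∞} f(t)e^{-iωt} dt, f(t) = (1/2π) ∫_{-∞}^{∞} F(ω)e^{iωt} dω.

F[f₁*f₂](ω) = \frac{\sqrt{10} \pi e^{- \frac{19 \omega^{2}}{144}}}{12}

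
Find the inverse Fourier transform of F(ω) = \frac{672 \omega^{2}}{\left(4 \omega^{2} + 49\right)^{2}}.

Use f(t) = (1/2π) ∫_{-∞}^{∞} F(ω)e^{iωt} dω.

f(t) = 3 \left(1 - \frac{7 \left|{t}\right|}{2}\right) e^{- \frac{7 \left|{t}\right|}{2}}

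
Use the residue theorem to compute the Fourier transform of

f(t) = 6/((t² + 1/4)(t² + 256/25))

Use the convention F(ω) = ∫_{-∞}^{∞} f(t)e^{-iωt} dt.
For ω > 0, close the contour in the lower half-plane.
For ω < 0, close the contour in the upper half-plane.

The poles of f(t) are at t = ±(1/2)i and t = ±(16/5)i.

Let g(z) = f(z)e^{-iωz}; for large |z| the factor e^{-iωz} decays in the lower half-plane when ω > 0 and in the upper half-plane when ω < 0.

Case ω > 0 (lower half-plane, clockwise contour ⇒ F(ω) = -2πi·ΣRes):
  Res_{z = - \frac{i}{2}} g(z) = \frac{200 i e^{- \frac{\omega}{2}}}{333}
  Res_{z = - \frac{16 i}{5}} g(z) = - \frac{125 i e^{- \frac{16 \omega}{5}}}{1332}
  F(ω) = -2πi·ΣRes = \frac{400 \pi e^{- \frac{\omega}{2}}}{333} - \frac{125 \pi e^{- \frac{16 \omega}{5}}}{666}

Case ω < 0 (upper half-plane, counterclockwise contour ⇒ F(ω) = +2πi·ΣRes):
  Res_{z = \frac{i}{2}} g(z) = - \frac{200 i e^{\frac{\omega}{2}}}{333}
  Res_{z = \frac{16 i}{5}} g(z) = \frac{125 i e^{\frac{16 \omega}{5}}}{1332}
  F(ω) = 2πi·ΣRes = \frac{25 \pi \left(- 5 e^{\frac{16 \omega}{5}} + 32 e^{\frac{\omega}{2}}\right)}{666}

Both cases combine into a single formula in |ω|:

F(ω) = \frac{400 \pi e^{- \frac{\left|{\omega}\right|}{2}}}{333} - \frac{125 \pi e^{- \frac{16 \left|{\omega}\right|}{5}}}{666}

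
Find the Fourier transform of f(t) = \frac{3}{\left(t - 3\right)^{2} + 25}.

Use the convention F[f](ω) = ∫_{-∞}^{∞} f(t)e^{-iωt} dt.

F(ω) = \frac{3 \pi e^{- 3 i \omega - 5 \left|{\omega}\right|}}{5}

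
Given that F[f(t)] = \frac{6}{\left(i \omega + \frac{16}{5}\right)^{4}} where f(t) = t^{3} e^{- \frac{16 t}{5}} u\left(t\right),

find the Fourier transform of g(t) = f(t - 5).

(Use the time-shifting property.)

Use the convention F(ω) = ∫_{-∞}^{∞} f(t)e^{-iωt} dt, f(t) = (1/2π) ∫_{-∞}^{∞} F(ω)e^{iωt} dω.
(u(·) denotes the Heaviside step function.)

F[g](ω) = \frac{3750 e^{- 5 i \omega}}{\left(5 i \omega + 16\right)^{4}}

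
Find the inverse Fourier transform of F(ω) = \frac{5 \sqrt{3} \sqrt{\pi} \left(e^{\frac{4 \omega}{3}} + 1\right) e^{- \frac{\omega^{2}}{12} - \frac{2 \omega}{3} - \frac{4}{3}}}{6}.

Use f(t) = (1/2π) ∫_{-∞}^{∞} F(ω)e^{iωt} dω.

f(t) = 5 e^{- 3 t^{2}} \cos{\left(4 t \right)}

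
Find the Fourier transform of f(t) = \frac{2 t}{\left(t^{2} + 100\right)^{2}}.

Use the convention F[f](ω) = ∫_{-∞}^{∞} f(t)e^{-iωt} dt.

F(ω) = - \frac{i \pi \omega e^{- 10 \left|{\omega}\right|}}{10}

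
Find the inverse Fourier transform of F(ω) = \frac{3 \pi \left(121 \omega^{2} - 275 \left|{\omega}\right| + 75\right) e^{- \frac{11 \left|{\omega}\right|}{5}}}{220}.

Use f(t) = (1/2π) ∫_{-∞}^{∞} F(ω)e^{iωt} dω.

f(t) = \frac{6 t^{4}}{\left(t^{2} + \frac{121}{25}\right)^{3}}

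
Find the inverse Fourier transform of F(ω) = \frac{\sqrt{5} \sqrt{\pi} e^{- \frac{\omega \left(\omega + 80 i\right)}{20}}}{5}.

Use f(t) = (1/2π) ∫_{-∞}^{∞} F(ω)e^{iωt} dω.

f(t) = e^{- 5 \left(t - 4\right)^{2}}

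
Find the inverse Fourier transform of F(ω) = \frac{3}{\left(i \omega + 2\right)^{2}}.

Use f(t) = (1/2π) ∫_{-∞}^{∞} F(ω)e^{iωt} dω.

f(t) = 3 t e^{- 2 t} u\left(t\right)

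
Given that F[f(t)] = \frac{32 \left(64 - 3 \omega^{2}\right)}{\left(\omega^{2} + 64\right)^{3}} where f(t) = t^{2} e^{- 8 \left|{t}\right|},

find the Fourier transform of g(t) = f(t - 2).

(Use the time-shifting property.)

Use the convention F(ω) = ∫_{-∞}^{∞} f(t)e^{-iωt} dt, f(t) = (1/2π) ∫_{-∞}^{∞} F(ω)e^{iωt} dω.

F[g](ω) = \frac{32 \left(64 - 3 \omega^{2}\right) e^{- 2 i \omega}}{\left(\omega^{2} + 64\right)^{3}}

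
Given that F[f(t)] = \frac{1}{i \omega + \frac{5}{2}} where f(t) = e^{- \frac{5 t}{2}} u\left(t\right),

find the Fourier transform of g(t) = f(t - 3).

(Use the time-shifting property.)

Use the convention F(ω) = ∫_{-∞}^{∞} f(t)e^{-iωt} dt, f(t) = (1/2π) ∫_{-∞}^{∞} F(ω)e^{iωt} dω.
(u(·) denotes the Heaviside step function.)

F[g](ω) = \frac{2 e^{- 3 i \omega}}{2 i \omega + 5}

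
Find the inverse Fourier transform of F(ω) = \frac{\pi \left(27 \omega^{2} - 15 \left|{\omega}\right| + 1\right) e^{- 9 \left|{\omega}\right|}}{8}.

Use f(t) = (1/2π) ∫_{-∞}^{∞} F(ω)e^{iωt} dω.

f(t) = \frac{3 t^{4}}{\left(t^{2} + 81\right)^{3}}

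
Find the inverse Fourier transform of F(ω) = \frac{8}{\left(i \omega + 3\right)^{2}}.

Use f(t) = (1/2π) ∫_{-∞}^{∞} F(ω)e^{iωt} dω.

f(t) = 8 t e^{- 3 t} u\left(t\right)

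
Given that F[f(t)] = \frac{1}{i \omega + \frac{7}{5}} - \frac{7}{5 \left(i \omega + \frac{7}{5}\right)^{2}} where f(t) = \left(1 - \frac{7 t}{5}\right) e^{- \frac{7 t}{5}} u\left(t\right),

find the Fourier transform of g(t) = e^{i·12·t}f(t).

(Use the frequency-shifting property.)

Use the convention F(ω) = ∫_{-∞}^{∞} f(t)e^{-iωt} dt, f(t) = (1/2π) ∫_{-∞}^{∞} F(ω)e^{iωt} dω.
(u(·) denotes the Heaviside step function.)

F[g](ω) = \frac{25 i \left(12 - \omega\right)}{25 \omega^{2} - 10 \omega \left(60 + 7 i\right) + 3551 + 840 i}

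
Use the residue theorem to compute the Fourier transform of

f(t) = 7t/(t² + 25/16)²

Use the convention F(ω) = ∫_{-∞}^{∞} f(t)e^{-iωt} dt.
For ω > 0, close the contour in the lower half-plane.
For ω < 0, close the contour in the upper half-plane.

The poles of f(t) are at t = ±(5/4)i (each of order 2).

Let g(z) = f(z)e^{-iωz}; for large |z| the factor e^{-iωz} decays in the lower half-plane when ω > 0 and in the upper half-plane when ω < 0.

Case ω > 0 (lower half-plane, clockwise contour ⇒ F(ω) = -2πi·ΣRes):
  Res_{z = - \frac{5 i}{4}} g(z) = \frac{7 \omega e^{- \frac{5 \omega}{4}}}{5} (pole of order 2)
  F(ω) = -2πi·ΣRes = - \frac{14 i \pi \omega e^{- \frac{5 \omega}{4}}}{5}

Case ω < 0 (upper half-plane, counterclockwise contour ⇒ F(ω) = +2πi·ΣRes):
  Res_{z = \frac{5 i}{4}} g(z) = - \frac{7 \omega e^{\frac{5 \omega}{4}}}{5} (pole of order 2)
  F(ω) = 2πi·ΣRes = - \frac{14 i \pi \omega e^{\frac{5 \omega}{4}}}{5}

Both cases combine into a single formula in |ω|:

F(ω) = - \frac{14 i \pi \omega e^{- \frac{5 \left|{\omega}\right|}{4}}}{5}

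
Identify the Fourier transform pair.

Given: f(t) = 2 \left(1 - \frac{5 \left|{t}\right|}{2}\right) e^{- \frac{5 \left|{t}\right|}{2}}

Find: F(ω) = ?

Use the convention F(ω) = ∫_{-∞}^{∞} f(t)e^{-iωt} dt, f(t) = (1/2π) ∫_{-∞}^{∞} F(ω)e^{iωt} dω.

F(ω) = \frac{320 \omega^{2}}{\left(4 \omega^{2} + 25\right)^{2}}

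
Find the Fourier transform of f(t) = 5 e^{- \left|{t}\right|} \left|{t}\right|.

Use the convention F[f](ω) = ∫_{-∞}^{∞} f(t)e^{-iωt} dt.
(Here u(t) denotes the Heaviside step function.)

F(ω) = \frac{10 \left(1 - \omega^{2}\right)}{\left(\omega^{2} + 1\right)^{2}}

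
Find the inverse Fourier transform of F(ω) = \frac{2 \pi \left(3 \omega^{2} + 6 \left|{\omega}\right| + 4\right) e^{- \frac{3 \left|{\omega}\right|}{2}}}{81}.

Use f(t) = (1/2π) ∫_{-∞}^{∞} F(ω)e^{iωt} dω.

f(t) = \frac{2}{\left(t^{2} + \frac{9}{4}\right)^{3}}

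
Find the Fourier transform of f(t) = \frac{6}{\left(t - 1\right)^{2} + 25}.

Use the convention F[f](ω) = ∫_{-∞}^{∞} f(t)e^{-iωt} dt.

F(ω) = \frac{6 \pi e^{- i \omega - 5 \left|{\omega}\right|}}{5}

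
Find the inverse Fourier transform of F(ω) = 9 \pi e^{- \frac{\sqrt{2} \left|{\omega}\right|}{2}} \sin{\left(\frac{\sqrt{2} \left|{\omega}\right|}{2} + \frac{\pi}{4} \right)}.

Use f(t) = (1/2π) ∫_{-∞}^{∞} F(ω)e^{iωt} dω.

f(t) = \frac{9}{t^{4} + 1}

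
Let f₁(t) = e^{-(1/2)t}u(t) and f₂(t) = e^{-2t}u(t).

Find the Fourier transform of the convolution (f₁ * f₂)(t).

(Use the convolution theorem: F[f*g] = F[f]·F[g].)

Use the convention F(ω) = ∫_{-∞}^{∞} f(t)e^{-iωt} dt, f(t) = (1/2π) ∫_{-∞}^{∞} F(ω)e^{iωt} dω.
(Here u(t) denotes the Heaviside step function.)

F[f₁*f₂](ω) = \frac{2}{\left(i \omega + 2\right) \left(2 i \omega + 1\right)}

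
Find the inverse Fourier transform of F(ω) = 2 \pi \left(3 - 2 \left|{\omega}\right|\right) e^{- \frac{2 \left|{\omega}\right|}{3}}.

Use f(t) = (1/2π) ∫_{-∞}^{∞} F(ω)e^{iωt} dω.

f(t) = \frac{8 t^{2}}{\left(t^{2} + \frac{4}{9}\right)^{2}}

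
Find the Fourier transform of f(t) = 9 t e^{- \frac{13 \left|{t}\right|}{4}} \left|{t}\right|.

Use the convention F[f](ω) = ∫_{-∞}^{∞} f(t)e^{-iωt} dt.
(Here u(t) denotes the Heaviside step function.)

F(ω) = \frac{9216 i \omega \left(16 \omega^{2} - 507\right)}{\left(16 \omega^{2} + 169\right)^{3}}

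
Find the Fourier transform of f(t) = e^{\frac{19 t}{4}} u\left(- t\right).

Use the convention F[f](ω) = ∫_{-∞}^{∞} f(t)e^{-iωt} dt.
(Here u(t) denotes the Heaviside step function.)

F(ω) = - \frac{4}{4 i \omega - 19}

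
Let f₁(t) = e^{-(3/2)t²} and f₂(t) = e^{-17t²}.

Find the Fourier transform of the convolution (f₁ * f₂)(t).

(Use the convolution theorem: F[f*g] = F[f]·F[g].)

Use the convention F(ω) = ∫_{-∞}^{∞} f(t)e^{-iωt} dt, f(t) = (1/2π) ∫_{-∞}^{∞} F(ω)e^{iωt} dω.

F[f₁*f₂](ω) = \frac{\sqrt{102} \pi e^{- \frac{37 \omega^{2}}{204}}}{51}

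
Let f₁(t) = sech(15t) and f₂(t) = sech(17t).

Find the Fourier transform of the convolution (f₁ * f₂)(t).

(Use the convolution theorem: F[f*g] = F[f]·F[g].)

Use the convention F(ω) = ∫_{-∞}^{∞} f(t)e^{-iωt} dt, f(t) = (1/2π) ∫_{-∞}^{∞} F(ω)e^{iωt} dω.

F[f₁*f₂](ω) = \frac{\pi^{2}}{255 \cosh{\left(\frac{\pi \omega}{34} \right)} \cosh{\left(\frac{\pi \omega}{30} \right)}}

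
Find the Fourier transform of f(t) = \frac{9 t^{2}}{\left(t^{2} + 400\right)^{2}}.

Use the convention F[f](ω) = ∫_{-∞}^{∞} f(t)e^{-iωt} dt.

F(ω) = \frac{9 \pi \left(1 - 20 \left|{\omega}\right|\right) e^{- 20 \left|{\omega}\right|}}{40}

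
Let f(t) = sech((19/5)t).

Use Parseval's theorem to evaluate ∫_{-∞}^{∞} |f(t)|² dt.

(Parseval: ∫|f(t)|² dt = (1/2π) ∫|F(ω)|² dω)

∫|f(t)|² dt = \frac{10}{19}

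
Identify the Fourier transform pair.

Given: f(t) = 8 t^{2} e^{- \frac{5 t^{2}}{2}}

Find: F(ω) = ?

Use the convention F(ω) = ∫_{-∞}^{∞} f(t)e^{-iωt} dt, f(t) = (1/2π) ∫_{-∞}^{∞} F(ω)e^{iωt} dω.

F(ω) = \frac{8 \sqrt{10} \sqrt{\pi} \left(5 - \omega^{2}\right) e^{- \frac{\omega^{2}}{10}}}{125}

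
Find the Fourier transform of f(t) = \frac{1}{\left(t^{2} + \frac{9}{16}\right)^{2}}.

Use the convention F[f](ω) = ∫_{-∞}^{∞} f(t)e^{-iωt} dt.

F(ω) = \frac{8 \pi \left(3 \left|{\omega}\right| + 4\right) e^{- \frac{3 \left|{\omega}\right|}{4}}}{27}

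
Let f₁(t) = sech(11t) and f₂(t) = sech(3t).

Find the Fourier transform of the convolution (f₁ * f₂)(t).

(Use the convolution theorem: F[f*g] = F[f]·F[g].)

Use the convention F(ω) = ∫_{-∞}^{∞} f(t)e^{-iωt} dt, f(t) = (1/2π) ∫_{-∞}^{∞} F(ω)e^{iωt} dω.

F[f₁*f₂](ω) = \frac{\pi^{2}}{33 \cosh{\left(\frac{\pi \omega}{22} \right)} \cosh{\left(\frac{\pi \omega}{6} \right)}}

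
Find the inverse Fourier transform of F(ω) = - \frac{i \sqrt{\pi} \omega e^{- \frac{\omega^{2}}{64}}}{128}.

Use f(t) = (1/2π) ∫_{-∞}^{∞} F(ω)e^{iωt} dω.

f(t) = t e^{- 16 t^{2}}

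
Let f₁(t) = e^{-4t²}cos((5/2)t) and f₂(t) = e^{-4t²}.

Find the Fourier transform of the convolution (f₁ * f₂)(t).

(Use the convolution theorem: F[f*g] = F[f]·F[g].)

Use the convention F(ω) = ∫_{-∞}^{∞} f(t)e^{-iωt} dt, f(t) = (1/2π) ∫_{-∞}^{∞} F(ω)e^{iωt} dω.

F[f₁*f₂](ω) = \frac{\pi \left(e^{\frac{5 \omega}{8}} + 1\right) e^{- \frac{\omega^{2}}{8} - \frac{5 \omega}{16} - \frac{25}{64}}}{8}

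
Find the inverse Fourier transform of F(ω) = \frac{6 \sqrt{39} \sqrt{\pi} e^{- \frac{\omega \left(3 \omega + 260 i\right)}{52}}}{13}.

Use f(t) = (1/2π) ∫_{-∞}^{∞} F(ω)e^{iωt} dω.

f(t) = 6 e^{- \frac{13 \left(t - 5\right)^{2}}{3}}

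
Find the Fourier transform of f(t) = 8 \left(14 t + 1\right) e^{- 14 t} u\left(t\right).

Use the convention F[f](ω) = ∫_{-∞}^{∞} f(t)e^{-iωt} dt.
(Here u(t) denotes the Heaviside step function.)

F(ω) = \frac{8 \left(- i \omega - 28\right)}{\omega^{2} - 28 i \omega - 196}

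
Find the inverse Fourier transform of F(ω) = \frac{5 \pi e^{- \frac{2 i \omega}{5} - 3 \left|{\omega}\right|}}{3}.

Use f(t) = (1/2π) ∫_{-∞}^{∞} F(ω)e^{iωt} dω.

f(t) = \frac{5}{\left(t - \frac{2}{5}\right)^{2} + 9}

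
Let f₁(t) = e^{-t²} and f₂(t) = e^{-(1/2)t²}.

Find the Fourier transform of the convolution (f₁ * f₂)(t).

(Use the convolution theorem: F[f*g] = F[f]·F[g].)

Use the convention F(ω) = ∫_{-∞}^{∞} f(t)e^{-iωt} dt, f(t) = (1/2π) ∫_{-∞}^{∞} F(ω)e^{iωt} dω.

F[f₁*f₂](ω) = \sqrt{2} \pi e^{- \frac{3 \omega^{2}}{4}}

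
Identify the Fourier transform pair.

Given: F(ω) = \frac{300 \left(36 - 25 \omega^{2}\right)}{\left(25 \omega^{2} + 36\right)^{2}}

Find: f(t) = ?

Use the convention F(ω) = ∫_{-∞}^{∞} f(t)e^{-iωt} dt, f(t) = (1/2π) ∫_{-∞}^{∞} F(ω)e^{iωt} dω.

f(t) = 6 e^{- \frac{6 \left|{t}\right|}{5}} \left|{t}\right|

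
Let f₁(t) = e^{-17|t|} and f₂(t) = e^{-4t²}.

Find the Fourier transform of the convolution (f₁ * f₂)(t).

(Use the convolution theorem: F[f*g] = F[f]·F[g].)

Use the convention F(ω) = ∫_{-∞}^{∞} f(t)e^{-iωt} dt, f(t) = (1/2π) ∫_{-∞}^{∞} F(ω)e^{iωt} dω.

F[f₁*f₂](ω) = \frac{17 \sqrt{\pi} e^{- \frac{\omega^{2}}{16}}}{\omega^{2} + 289}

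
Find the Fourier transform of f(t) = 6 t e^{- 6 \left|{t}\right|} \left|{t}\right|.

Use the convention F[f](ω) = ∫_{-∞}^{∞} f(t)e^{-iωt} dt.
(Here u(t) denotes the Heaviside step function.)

F(ω) = \frac{24 i \omega \left(\omega^{2} - 108\right)}{\left(\omega^{2} + 36\right)^{3}}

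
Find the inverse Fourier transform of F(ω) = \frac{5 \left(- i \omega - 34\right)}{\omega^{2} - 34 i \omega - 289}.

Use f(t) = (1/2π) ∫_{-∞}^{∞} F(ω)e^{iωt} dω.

f(t) = 5 \left(17 t + 1\right) e^{- 17 t} u\left(t\right)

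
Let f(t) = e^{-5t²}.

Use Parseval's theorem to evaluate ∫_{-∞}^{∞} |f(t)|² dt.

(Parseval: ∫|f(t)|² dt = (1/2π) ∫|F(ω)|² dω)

∫|f(t)|² dt = \frac{\sqrt{10} \sqrt{\pi}}{10}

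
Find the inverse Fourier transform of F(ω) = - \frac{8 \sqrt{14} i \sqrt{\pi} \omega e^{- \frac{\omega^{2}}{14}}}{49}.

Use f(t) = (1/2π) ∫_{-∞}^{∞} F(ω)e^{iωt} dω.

f(t) = 8 t e^{- \frac{7 t^{2}}{2}}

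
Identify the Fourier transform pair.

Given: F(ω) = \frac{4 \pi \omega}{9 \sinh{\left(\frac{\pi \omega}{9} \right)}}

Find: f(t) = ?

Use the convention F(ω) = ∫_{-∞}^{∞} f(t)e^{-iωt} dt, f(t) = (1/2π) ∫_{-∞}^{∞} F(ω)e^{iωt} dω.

f(t) = \frac{9}{\cosh^{2}{\left(\frac{9 t}{2} \right)}}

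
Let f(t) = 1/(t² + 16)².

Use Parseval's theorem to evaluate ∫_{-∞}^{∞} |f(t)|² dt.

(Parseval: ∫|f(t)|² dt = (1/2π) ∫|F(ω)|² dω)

∫|f(t)|² dt = \frac{5 \pi}{262144}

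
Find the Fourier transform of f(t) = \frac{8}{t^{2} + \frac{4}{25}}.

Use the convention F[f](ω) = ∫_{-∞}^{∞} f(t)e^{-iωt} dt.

F(ω) = 20 \pi e^{- \frac{2 \left|{\omega}\right|}{5}}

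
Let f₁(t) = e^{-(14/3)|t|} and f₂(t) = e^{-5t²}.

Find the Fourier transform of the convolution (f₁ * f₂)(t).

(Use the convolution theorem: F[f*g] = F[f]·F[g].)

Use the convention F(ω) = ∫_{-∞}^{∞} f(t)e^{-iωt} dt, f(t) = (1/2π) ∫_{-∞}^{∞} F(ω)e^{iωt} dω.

F[f₁*f₂](ω) = \frac{84 \sqrt{5} \sqrt{\pi} e^{- \frac{\omega^{2}}{20}}}{5 \left(9 \omega^{2} + 196\right)}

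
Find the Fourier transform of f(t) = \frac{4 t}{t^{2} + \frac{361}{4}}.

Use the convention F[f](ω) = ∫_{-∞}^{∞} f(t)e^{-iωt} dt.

F(ω) = - 4 i \pi e^{- \frac{19 \left|{\omega}\right|}{2}} \operatorname{sign}{\left(\omega \right)}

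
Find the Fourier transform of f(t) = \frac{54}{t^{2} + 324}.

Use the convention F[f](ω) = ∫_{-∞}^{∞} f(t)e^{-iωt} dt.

F(ω) = 3 \pi e^{- 18 \left|{\omega}\right|}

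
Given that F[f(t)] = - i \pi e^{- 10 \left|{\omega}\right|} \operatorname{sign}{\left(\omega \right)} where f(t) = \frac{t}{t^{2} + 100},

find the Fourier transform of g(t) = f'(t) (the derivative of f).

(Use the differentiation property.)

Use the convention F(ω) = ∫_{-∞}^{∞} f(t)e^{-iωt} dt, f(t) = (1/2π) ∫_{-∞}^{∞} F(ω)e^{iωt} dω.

F[g](ω) = \pi \omega e^{- 10 \left|{\omega}\right|} \operatorname{sign}{\left(\omega \right)}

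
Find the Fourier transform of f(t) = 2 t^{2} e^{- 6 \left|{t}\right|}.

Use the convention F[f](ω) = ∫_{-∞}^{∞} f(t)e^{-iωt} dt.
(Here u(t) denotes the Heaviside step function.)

F(ω) = \frac{144 \left(12 - \omega^{2}\right)}{\left(\omega^{2} + 36\right)^{3}}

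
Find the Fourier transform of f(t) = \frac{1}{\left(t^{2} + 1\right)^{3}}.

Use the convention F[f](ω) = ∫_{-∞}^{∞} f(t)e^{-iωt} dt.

F(ω) = \frac{\pi \left(\omega^{2} + 3 \left|{\omega}\right| + 3\right) e^{- \left|{\omega}\right|}}{8}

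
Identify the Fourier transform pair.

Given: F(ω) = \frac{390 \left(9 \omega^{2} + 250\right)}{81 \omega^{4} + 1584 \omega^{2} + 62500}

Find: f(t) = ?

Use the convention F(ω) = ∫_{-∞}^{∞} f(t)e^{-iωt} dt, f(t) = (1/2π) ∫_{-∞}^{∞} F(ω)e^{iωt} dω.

f(t) = 5 e^{- \frac{13 \left|{t}\right|}{3}} \cos{\left(3 t \right)}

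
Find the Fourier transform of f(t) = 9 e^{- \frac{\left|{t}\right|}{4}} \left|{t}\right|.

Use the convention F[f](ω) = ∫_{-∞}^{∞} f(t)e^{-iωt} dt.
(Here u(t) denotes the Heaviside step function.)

F(ω) = \frac{288 \left(1 - 16 \omega^{2}\right)}{\left(16 \omega^{2} + 1\right)^{2}}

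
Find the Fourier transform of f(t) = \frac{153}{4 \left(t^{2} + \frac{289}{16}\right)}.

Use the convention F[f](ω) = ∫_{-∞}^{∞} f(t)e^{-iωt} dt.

F(ω) = 9 \pi e^{- \frac{17 \left|{\omega}\right|}{4}}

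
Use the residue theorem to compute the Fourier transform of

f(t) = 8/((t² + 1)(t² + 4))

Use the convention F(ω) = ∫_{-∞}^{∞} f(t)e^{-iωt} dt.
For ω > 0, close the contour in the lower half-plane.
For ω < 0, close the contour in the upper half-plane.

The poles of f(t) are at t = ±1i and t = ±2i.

Let g(z) = f(z)e^{-iωz}; for large |z| the factor e^{-iωz} decays in the lower half-plane when ω > 0 and in the upper half-plane when ω < 0.

Case ω > 0 (lower half-plane, clockwise contour ⇒ F(ω) = -2πi·ΣRes):
  Res_{z = - i} g(z) = \frac{4 i e^{- \omega}}{3}
  Res_{z = - 2 i} g(z) = - \frac{2 i e^{- 2 \omega}}{3}
  F(ω) = -2πi·ΣRes = \frac{4 \pi \left(2 e^{\omega} - 1\right) e^{- 2 \omega}}{3}

Case ω < 0 (upper half-plane, counterclockwise contour ⇒ F(ω) = +2πi·ΣRes):
  Res_{z = i} g(z) = - \frac{4 i e^{\omega}}{3}
  Res_{z = 2 i} g(z) = \frac{2 i e^{2 \omega}}{3}
  F(ω) = 2πi·ΣRes = \frac{4 \pi \left(2 - e^{\omega}\right) e^{\omega}}{3}

Both cases combine into a single formula in |ω|:

F(ω) = \frac{4 \pi \left(2 e^{\left|{\omega}\right|} - 1\right) e^{- 2 \left|{\omega}\right|}}{3}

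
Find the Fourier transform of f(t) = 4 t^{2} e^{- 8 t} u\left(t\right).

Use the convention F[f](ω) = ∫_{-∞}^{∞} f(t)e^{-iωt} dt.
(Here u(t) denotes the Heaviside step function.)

F(ω) = \frac{8}{\left(i \omega + 8\right)^{3}}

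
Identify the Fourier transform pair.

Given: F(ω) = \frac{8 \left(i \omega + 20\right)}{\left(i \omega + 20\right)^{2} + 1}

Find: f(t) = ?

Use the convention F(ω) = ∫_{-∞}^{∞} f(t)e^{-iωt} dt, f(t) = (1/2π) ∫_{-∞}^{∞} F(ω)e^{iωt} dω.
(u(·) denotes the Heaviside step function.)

f(t) = 8 e^{- 20 t} \cos{\left(t \right)} u\left(t\right)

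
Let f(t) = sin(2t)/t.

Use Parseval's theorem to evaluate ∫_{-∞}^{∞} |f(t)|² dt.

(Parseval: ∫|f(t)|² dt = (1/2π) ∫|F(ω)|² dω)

∫|f(t)|² dt = 2 \pi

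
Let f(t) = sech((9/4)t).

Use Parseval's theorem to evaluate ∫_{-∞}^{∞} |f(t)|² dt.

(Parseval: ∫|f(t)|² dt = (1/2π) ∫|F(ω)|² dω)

∫|f(t)|² dt = \frac{8}{9}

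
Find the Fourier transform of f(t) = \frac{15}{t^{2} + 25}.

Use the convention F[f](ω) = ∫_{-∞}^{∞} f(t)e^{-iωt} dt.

F(ω) = 3 \pi e^{- 5 \left|{\omega}\right|}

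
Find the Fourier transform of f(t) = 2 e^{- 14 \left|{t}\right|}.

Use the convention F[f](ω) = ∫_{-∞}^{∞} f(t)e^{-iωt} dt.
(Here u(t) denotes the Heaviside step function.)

F(ω) = \frac{56}{\omega^{2} + 196}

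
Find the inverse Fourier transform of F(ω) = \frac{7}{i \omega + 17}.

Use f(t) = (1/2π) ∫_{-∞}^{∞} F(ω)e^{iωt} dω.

f(t) = 7 e^{- 17 t} u\left(t\right)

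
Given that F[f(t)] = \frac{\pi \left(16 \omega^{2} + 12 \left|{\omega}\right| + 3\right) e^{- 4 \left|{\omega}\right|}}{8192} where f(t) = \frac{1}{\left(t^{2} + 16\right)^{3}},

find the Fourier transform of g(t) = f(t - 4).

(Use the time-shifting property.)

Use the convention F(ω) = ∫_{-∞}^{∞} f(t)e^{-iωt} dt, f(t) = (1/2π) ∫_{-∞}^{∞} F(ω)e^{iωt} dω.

F[g](ω) = \frac{\pi \left(16 \omega^{2} + 12 \left|{\omega}\right| + 3\right) e^{- 4 i \omega - 4 \left|{\omega}\right|}}{8192}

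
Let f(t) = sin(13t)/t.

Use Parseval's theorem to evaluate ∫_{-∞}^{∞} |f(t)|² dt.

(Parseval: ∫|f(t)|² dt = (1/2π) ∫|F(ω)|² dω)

∫|f(t)|² dt = 13 \pi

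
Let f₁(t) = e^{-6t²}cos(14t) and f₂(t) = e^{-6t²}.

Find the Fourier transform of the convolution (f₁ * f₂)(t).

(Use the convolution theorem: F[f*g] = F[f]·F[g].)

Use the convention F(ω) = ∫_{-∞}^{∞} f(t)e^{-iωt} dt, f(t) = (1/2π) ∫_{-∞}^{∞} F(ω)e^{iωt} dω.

F[f₁*f₂](ω) = \frac{\pi \left(e^{\frac{7 \omega}{3}} + 1\right) e^{- \frac{\omega^{2}}{12} - \frac{7 \omega}{6} - \frac{49}{6}}}{12}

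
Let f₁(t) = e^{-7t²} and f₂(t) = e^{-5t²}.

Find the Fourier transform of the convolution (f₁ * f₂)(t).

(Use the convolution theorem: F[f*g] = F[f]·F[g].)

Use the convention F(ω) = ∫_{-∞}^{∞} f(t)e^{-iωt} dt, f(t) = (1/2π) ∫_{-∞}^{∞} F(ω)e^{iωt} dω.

F[f₁*f₂](ω) = \frac{\sqrt{35} \pi e^{- \frac{3 \omega^{2}}{35}}}{35}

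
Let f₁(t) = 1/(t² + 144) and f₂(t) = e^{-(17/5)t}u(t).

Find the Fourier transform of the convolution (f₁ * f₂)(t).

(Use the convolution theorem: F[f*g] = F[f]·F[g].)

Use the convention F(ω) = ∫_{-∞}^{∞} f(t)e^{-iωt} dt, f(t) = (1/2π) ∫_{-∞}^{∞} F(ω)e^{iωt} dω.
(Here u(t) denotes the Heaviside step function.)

F[f₁*f₂](ω) = \frac{5 \pi e^{- 12 \left|{\omega}\right|}}{12 \left(5 i \omega + 17\right)}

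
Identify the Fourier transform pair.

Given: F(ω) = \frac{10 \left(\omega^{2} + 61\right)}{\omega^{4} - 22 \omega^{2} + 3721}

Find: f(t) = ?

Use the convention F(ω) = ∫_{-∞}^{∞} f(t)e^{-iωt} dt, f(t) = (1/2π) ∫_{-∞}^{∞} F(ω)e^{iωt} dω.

f(t) = e^{- 5 \left|{t}\right|} \cos{\left(6 t \right)}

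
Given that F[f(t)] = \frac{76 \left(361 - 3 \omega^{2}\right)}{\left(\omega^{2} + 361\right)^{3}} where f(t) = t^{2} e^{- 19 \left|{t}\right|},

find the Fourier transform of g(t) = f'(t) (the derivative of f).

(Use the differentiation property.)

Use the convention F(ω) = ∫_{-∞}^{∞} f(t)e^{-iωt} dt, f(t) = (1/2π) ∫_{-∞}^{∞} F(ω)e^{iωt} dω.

F[g](ω) = - \frac{76 i \omega \left(3 \omega^{2} - 361\right)}{\left(\omega^{2} + 361\right)^{3}}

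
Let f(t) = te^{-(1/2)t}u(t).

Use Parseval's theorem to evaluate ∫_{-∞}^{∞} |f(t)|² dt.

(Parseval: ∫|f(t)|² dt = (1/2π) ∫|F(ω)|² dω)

∫|f(t)|² dt = 2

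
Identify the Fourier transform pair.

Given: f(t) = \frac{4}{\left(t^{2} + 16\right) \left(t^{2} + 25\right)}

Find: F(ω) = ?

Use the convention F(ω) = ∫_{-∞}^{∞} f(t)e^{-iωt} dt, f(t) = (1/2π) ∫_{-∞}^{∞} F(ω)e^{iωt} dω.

F(ω) = \frac{\pi \left(5 e^{\left|{\omega}\right|} - 4\right) e^{- 5 \left|{\omega}\right|}}{45}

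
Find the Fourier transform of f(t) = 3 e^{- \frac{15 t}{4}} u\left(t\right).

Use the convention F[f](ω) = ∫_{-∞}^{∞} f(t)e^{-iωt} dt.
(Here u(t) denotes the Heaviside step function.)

F(ω) = \frac{12}{4 i \omega + 15}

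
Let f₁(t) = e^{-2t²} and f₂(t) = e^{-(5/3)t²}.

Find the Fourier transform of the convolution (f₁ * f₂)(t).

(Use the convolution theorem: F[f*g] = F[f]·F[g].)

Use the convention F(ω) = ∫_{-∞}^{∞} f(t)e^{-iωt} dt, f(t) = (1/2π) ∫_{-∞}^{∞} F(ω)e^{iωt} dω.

F[f₁*f₂](ω) = \frac{\sqrt{30} \pi e^{- \frac{11 \omega^{2}}{40}}}{10}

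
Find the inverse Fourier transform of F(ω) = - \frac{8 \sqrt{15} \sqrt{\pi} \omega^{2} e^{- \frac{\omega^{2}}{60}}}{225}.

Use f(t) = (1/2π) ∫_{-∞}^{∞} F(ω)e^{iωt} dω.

f(t) = 8 \left(60 t^{2} - 2\right) e^{- 15 t^{2}}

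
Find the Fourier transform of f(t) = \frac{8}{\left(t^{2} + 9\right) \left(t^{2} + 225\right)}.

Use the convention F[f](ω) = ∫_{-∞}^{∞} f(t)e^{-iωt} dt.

F(ω) = \frac{\pi \left(5 e^{12 \left|{\omega}\right|} - 1\right) e^{- 15 \left|{\omega}\right|}}{405}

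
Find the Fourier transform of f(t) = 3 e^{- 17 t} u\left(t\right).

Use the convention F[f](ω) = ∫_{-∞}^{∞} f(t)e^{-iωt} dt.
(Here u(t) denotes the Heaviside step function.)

F(ω) = \frac{3}{i \omega + 17}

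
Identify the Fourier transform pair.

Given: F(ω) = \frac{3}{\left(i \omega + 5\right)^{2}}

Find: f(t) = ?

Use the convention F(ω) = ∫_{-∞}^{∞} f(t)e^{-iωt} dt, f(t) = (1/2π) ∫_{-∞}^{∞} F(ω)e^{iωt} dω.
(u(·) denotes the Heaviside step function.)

f(t) = 3 t e^{- 5 t} u\left(t\right)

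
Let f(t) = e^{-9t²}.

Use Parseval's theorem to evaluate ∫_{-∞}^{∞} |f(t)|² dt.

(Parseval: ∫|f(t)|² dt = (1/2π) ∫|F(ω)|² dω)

∫|f(t)|² dt = \frac{\sqrt{2} \sqrt{\pi}}{6}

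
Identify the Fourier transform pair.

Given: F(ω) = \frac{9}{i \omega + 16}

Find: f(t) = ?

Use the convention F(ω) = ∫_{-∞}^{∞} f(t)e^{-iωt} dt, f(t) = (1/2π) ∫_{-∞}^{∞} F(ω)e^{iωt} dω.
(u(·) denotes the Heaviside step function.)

f(t) = 9 e^{- 16 t} u\left(t\right)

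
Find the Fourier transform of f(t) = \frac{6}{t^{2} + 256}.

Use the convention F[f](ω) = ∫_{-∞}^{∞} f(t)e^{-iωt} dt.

F(ω) = \frac{3 \pi e^{- 16 \left|{\omega}\right|}}{8}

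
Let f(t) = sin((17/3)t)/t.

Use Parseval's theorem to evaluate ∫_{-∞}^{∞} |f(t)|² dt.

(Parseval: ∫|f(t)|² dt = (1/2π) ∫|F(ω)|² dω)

∫|f(t)|² dt = \frac{17 \pi}{3}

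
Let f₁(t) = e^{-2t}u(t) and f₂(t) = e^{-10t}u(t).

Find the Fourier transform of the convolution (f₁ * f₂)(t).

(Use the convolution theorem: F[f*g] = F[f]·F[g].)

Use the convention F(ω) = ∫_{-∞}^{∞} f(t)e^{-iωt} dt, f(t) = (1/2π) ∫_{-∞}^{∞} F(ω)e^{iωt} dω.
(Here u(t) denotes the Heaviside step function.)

F[f₁*f₂](ω) = \frac{1}{\left(i \omega + 2\right) \left(i \omega + 10\right)}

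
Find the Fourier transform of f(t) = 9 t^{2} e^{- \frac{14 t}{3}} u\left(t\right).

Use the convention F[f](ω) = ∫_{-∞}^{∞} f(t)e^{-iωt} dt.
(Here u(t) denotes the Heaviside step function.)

F(ω) = \frac{486}{\left(3 i \omega + 14\right)^{3}}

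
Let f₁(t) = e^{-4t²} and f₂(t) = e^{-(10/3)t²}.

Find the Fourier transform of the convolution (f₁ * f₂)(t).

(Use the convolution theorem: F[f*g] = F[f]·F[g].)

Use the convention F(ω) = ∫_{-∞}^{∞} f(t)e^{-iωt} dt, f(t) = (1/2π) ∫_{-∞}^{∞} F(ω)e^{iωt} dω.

F[f₁*f₂](ω) = \frac{\sqrt{30} \pi e^{- \frac{11 \omega^{2}}{80}}}{20}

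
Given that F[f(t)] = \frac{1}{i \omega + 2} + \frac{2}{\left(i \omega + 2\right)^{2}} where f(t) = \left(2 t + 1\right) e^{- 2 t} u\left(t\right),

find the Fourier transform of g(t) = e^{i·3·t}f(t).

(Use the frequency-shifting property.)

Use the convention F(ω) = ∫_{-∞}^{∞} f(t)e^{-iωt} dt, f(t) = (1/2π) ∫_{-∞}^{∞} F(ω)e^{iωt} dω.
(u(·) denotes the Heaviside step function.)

F[g](ω) = \frac{2 i \left(\omega - 3\right) + \left(i \left(\omega - 3\right) + 2\right)^{2} + 4}{\left(i \left(\omega - 3\right) + 2\right)^{3}}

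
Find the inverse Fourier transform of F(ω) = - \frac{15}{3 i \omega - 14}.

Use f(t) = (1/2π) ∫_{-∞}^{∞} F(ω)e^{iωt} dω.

f(t) = 5 e^{\frac{14 t}{3}} u\left(- t\right)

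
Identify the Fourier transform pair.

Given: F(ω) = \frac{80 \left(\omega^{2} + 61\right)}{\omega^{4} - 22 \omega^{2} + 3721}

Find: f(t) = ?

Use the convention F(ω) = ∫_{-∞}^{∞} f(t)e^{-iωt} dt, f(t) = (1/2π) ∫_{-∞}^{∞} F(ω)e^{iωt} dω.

f(t) = 8 e^{- 5 \left|{t}\right|} \cos{\left(6 t \right)}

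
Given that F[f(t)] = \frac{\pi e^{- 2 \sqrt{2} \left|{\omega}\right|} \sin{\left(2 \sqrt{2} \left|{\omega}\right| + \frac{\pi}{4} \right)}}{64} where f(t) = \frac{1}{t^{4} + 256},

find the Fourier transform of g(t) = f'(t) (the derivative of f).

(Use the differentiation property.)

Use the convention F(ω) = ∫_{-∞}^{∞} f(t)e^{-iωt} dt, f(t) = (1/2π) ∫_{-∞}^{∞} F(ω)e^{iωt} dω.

F[g](ω) = \frac{i \pi \omega e^{- 2 \sqrt{2} \left|{\omega}\right|} \sin{\left(2 \sqrt{2} \left|{\omega}\right| + \frac{\pi}{4} \right)}}{64}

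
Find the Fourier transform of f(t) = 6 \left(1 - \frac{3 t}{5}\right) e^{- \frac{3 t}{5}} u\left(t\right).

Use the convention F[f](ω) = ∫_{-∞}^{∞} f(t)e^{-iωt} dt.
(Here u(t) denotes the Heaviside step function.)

F(ω) = \frac{150 i \omega}{- 25 \omega^{2} + 30 i \omega + 9}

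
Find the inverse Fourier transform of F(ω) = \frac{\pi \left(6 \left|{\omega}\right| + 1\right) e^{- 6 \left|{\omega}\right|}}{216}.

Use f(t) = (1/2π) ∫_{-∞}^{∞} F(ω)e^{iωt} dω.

f(t) = \frac{2}{\left(t^{2} + 36\right)^{2}}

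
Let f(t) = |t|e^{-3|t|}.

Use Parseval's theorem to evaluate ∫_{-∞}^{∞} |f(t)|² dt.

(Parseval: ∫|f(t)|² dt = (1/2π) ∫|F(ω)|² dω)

∫|f(t)|² dt = \frac{1}{54}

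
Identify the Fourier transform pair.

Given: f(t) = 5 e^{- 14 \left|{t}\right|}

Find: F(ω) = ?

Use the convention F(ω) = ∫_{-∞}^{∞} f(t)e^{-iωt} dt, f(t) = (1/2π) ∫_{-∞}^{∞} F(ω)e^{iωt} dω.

F(ω) = \frac{140}{\omega^{2} + 196}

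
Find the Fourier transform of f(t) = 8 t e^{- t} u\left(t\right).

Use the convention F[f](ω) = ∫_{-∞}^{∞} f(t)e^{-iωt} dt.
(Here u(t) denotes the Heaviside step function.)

F(ω) = \frac{8}{\left(i \omega + 1\right)^{2}}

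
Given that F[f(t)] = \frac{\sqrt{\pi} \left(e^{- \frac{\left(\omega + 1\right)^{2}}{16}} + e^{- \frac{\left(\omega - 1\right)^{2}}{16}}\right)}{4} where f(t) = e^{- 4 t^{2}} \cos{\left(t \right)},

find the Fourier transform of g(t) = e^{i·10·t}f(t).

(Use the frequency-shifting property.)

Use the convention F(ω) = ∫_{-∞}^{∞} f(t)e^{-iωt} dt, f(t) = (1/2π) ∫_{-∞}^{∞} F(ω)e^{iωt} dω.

F[g](ω) = \frac{\sqrt{\pi} \left(e^{\frac{\omega}{4}} + e^{\frac{5}{2}}\right) e^{- \frac{\omega^{2}}{16} + \frac{9 \omega}{8} - \frac{121}{16}}}{4}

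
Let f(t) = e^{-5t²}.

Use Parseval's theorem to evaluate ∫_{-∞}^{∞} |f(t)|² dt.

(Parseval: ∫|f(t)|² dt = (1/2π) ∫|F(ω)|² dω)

∫|f(t)|² dt = \frac{\sqrt{10} \sqrt{\pi}}{10}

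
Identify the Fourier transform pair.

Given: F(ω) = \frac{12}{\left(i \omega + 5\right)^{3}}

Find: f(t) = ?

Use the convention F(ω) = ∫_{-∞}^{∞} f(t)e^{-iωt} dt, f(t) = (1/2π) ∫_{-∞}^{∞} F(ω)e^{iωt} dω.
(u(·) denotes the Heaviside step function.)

f(t) = 6 t^{2} e^{- 5 t} u\left(t\right)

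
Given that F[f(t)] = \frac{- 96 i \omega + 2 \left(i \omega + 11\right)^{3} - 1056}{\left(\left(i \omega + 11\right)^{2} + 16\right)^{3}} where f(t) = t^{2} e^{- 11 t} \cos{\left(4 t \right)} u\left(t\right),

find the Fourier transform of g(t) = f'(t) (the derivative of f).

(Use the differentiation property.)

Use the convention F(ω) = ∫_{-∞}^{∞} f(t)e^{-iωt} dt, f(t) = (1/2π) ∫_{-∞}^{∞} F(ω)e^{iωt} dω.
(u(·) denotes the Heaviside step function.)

F[g](ω) = - \frac{2 i \omega \left(48 i \omega - \left(i \omega + 11\right)^{3} + 528\right)}{\left(\left(i \omega + 11\right)^{2} + 16\right)^{3}}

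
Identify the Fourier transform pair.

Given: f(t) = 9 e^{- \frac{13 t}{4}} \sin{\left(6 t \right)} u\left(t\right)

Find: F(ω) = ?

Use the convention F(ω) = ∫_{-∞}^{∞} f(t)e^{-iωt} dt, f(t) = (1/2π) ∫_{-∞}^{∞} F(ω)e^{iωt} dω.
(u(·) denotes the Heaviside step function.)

F(ω) = \frac{864}{\left(4 i \omega + 13\right)^{2} + 576}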